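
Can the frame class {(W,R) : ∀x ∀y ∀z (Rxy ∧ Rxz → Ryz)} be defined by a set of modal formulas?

Yes: it is the Euclidean property, defined by the 5 schema ◇r → □◇r.
Suppose ◇r→□◇r is valid. Take Rxy, Rxz and set V(r)={y}. Then ◇r at x, so □◇r at x, so ◇r at z, so some w with Rzw has r; w=y, i.e. Rzy. By symmetry of the argument, Ryz.

Definable; ◇r → □◇r defines it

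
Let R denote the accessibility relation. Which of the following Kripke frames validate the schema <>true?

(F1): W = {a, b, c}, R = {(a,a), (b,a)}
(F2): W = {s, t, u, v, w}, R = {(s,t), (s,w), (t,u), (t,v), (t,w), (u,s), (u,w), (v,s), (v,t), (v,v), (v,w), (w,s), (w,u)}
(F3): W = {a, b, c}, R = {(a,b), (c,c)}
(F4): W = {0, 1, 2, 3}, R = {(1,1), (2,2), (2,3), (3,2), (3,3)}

Frame correspondent (Sahlqvist): forall x exists y Rxy — i.e. seriality.
(F1): fails — world c has no successor.
(F2): condition met.
(F3): fails — world b has no successor.
(F4): fails — world 0 has no successor.

(F2)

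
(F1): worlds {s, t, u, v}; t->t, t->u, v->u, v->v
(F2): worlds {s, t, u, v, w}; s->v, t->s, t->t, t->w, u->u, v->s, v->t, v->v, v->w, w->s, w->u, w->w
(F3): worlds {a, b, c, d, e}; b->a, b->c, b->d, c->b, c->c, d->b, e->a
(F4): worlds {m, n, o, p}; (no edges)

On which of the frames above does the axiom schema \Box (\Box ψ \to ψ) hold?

This is the axiom for shift-reflexivity; its first-order frame correspondent is \forall x \forall y (Rxy \to Ryy).
(F1): fails — Rtu but not Ruu.
(F2): fails — Rts but not Rss.
(F3): fails — Rea but not Raa.
(F4): satisfies the condition.

(F4)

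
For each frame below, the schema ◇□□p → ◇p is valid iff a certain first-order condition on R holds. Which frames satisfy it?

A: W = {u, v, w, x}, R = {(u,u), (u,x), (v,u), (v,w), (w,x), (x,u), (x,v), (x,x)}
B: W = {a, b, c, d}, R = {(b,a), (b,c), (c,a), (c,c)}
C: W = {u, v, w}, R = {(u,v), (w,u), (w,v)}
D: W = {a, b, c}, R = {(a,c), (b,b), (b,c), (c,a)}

A, D

The schema corresponds to a generalized confluence (Geach) condition: ∀x ∀y (xRy → ∃w (yR²w ∧ xRw)).
A: ✓.
B: fails — bRa but no w with aR²w and bRw.
C: fails — uRv but no t with vR²t and uRt.
D: ✓.
Valid on: A, D.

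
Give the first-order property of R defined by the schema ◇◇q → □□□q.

∀x ∀y ∀z ((xR²y ∧ xR³z) → ∃w (y = w ∧ z = w))

This is a Sahlqvist (Geach-type) schema ◇^2□^0q → □^3◇^0q.
Minimal-valuation argument: fix x; take any y with xR^2y and any z with xR^3z. Set V(q) to the set of worlds R-reachable from y in exactly 0 steps. Then □^0q holds at y, so the antecedent holds at x; validity forces ◇^0q at z, giving a w with zR^0w and yR^0w.
First-order correspondent: ∀x ∀y ∀z ((xR²y ∧ xR³z) → ∃w (y = w ∧ z = w)).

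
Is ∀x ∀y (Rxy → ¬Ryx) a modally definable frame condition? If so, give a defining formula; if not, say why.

Modal frame validity is preserved under surjective bounded morphisms.
The 3-cycle (worlds w0,w1,w2 with w0→w1→w2→w0) is asymmetric. Mapping every world to a single reflexive point • is a surjective bounded morphism, and the reflexive point is not asymmetric (R•• but asymmetry requires ¬R••).
So no modal formula (or set of formulas) defines exactly the asymmetric frames.

Not definable by any modal formula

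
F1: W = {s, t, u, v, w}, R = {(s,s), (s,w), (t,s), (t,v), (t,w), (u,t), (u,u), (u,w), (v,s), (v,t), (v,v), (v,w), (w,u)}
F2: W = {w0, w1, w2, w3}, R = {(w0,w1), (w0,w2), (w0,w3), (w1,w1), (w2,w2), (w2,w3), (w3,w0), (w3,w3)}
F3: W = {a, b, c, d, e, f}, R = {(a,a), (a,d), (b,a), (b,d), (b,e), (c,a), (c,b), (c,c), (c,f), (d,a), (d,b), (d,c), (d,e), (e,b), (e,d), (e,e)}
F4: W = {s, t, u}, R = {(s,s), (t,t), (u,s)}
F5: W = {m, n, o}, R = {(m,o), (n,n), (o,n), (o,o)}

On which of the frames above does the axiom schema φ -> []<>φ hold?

Frame correspondent (Sahlqvist): forall x forall y (Rxy -> Ryx) — i.e. symmetry.
F1: fails — Rut but not Rtu.
F2: fails — Rw0w1 but not Rw1w0.
F3: fails — Rdc but not Rcd.
F4: fails — Rus but not Rsu.
F5: fails — Ron but not Rno.

none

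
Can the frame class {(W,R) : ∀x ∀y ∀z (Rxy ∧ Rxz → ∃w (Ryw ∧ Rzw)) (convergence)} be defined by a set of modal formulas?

Yes, by ◇□r → □◇r

This is a Sahlqvist condition; the .2 axiom ◇□r → □◇r defines it.
Suppose ◇□r→□◇r is valid. Take Rxy, Rxz and set V(r)={w : Ryw}. Then □r at y so ◇□r at x, so □◇r at x, so ◇r at z, giving w with Rzw and Ryw.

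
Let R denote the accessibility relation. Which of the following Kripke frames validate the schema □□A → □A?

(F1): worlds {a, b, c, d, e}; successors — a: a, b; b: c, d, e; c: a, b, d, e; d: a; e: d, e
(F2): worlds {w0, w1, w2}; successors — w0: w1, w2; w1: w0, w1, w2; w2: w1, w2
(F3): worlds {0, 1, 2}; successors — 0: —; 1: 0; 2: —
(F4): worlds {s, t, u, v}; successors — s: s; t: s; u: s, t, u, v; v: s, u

The schema corresponds to density: ∀x ∀y (Rxy → ∃z (Rxz ∧ Rzy)).
(F1): fails — Rbc but no z with Rbz and Rzc.
(F2): condition met.
(F3): fails — R10 but no z with R1z and Rz0.
(F4): condition met.
Valid on: (F2), (F4).

(F2), (F4)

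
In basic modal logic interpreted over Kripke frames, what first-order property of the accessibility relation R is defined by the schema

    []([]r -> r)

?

Suppose □(□r→r) is valid. Take Rxy and set V(r)={w : Ryw}. Then at y, □r holds; since □(□r→r) at x, □r→r at y, so r at y, i.e. Ryy.
Conversely, any frame satisfying forall x forall y (Rxy -> Ryy) validates the schema.
So the correspondent is shift-reflexivity.

Shift-reflexivity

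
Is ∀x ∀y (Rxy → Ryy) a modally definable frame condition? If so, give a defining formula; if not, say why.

Yes — defined by □(□q → q)

This is a Sahlqvist condition; the T□ axiom □(□q → q) defines it.
Suppose □(□q→q) is valid. Take Rxy and set V(q)={w : Ryw}. Then at y, □q holds; since □(□q→q) at x, □q→q at y, so q at y, i.e. Ryy.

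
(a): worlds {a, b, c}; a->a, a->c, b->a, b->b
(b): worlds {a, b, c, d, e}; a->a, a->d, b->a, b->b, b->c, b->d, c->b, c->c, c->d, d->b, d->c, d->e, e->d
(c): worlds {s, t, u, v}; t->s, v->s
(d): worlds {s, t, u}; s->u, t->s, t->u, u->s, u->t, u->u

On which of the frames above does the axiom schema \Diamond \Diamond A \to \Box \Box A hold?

Frame correspondent (Sahlqvist): \forall x \forall y \forall z ((x R^2 y \wedge x R^2 z) \to \exists w (y = w \wedge z = w)) — i.e. a generalized confluence (Geach) condition.
(a): fails — aR²a, aR²c but a ≠ c.
(b): fails — aR²a, aR²b but a ≠ b.
(c): holds.
(d): fails — sR²s, sR²t but s ≠ t.
Valid on: (c).

(c)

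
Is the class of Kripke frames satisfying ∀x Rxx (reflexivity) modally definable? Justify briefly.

This is a Sahlqvist condition; the T axiom □p → p defines it.
Suppose □p→p is valid. At any x set V(p)={w : Rxw}. Then □p holds at x, so p holds at x, i.e. Rxx.

Definable; □p → p defines it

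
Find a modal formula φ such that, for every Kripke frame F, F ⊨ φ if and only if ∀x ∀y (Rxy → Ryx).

p → □◇p

This is symmetry; the standard corresponding axiom is B: p → □◇p.
Suppose p→□◇p is valid. Take Rxy and set V(p)={x}. Then p at x, so □◇p at x, so ◇p at y, so some z with Ryz has p; z=x, i.e. Ryx.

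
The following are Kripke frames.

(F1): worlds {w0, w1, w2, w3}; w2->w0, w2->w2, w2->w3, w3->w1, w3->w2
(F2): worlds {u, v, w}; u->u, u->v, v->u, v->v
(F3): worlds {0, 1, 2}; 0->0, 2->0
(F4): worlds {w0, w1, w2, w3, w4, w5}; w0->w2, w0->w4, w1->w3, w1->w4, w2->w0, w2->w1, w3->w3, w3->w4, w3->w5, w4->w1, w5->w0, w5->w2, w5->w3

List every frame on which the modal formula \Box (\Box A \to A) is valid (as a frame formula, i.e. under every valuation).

This is the axiom for shift-reflexivity; its first-order frame correspondent is \forall x \forall y (Rxy \to Ryy).
(F1): fails — Rw3w1 but not Rw1w1.
(F2): condition met.
(F3): condition met.
(F4): fails — Rw0w4 but not Rw4w4.
Valid on: (F2), (F3).

(F2), (F3)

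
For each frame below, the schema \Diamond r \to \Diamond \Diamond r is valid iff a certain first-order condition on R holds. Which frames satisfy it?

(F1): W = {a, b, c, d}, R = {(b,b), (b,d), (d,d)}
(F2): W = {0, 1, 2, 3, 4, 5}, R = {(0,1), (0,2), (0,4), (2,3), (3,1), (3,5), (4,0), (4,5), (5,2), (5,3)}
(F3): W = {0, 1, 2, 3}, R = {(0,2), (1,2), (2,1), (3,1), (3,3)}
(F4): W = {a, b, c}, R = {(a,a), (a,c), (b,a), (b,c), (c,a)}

(F1), (F4)

Frame correspondent (Sahlqvist): \forall x \forall y (xRy \to \exists w (y = w \wedge x R^2 w)) — i.e. a generalized confluence (Geach) condition.
(F1): holds.
(F2): fails — 0R1 but no w with 1=w and 0R²w.
(F3): fails — 0R2 but no w with 2=w and 0R²w.
(F4): holds.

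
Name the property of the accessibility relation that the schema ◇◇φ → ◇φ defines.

transitivity: ∀x ∀y ∀z (Rxy ∧ Ryz → Rxz)

Replacing φ by ¬φ and contraposing gives the equivalent schema □φ → □□φ.
Suppose □φ→□□φ is valid. Take Rxy, Ryz and set V(φ)={w : Rxw}. Then □φ at x, so □□φ at x, so □φ at y, so φ at z, i.e. Rxz.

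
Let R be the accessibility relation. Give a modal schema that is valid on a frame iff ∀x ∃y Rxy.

□s → ◇s

The condition is seriality. The D schema □s → ◇s defines it.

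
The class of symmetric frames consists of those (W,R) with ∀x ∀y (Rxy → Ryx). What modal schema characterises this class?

A defining formula is p → □◇p (the B axiom).

p → □◇p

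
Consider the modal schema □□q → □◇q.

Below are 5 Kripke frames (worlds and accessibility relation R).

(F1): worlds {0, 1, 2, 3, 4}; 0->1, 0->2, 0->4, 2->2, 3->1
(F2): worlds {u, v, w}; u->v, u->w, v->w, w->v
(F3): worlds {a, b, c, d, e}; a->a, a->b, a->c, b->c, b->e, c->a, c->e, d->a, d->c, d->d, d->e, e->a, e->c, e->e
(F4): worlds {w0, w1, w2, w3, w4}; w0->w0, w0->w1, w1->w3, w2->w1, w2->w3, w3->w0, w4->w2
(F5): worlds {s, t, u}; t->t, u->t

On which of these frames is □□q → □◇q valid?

Frame correspondent (Sahlqvist): ∀x ∀z (xRz → ∃w (xR²w ∧ zRw)) — i.e. a generalized confluence (Geach) condition.
(F1): fails — 0R1 but no w with 0R²w and 1Rw.
(F2): holds.
(F3): holds.
(F4): holds.
(F5): holds.

(F2), (F3), (F4), (F5)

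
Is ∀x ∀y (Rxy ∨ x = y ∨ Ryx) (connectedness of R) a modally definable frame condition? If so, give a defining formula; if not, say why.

Not definable by any modal formula

If a class were modally definable it would be closed under disjoint unions (Goldblatt–Thomason).
Take 4 disjoint single-world reflexive frames: each is trivially connected, but their disjoint union has 4 worlds with no edge between distinct components, so it is not connected.
Hence connectedness of R is not modally definable.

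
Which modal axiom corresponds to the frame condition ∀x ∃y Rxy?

The condition is seriality. The D schema □q → ◇q defines it.

□q → ◇q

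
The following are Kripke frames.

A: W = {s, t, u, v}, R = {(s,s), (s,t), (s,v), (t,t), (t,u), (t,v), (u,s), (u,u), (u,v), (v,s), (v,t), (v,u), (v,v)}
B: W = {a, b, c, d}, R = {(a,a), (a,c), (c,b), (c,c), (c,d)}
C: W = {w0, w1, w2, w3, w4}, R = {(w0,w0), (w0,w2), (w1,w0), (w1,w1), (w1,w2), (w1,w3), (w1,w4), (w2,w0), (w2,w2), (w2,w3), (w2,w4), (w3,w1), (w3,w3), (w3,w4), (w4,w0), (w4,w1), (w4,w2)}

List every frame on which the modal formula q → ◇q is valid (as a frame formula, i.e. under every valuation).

A

The schema corresponds to reflexivity: ∀x Rxx.
A: satisfies the condition.
B: fails — world b does not see itself.
C: fails — world w4 does not see itself.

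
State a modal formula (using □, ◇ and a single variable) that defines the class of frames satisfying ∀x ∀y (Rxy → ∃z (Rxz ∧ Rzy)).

□□q → □q

A defining formula is □□q → □q (the C4 axiom).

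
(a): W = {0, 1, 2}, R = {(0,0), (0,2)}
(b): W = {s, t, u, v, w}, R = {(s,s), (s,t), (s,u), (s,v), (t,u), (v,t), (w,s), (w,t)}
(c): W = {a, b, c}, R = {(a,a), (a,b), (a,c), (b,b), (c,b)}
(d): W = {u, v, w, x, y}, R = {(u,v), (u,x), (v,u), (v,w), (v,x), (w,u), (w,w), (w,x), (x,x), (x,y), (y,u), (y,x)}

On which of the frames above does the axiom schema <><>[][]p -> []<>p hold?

The schema corresponds to a generalized confluence (Geach) condition: forall x forall y forall z ((x R^2 y & xRz) -> exists w (y R^2 w & zRw)).
(a): fails — 0R²0, 0R2 but no w with 0R²w and 2Rw.
(b): fails — sR²s, sRu but no w* with sR²w* and uRw*.
(c): satisfies the condition.
(d): satisfies the condition.

(c), (d)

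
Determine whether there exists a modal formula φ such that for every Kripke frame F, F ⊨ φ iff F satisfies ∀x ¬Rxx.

No — not modally definable

Modal frame validity is preserved under surjective bounded morphisms.
The 2-cycle (worlds w0,w1 with w0→w1→w0) is irreflexive, and the map sending every world to a single reflexive point • is a surjective bounded morphism (forth: every edge maps to (•,•); back: every world has a successor). So any modal formula valid on the 2-cycle is also valid on the reflexive point, which is not irreflexive.
Hence irreflexivity is not modally definable.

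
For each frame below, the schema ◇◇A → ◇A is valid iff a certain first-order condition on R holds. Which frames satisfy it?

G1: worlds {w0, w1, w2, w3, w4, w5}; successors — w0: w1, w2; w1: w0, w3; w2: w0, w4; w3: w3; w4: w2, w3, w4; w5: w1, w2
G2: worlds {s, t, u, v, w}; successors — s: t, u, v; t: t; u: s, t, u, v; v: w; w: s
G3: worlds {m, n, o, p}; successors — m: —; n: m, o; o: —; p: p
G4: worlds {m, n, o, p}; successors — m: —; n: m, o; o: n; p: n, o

G3

Frame correspondent (Sahlqvist): ∀x ∀y ∀z (Rxy ∧ Ryz → Rxz) — i.e. transitivity.
G1: fails — Rw1w0 and Rw0w1 but not Rw1w1.
G2: fails — Ruv and Rvw but not Ruw.
G3: ✓.
G4: fails — Ron and Rno but not Roo.
Valid on: G3.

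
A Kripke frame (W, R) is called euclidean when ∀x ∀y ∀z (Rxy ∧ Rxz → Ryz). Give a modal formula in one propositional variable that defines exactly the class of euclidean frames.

A defining formula is ◇s → □◇s (the 5 axiom).
Suppose ◇s→□◇s is valid. Take Rxy, Rxz and set V(s)={y}. Then ◇s at x, so □◇s at x, so ◇s at z, so some w with Rzw has s; w=y, i.e. Rzy. By symmetry of the argument, Ryz.

◇s → □◇s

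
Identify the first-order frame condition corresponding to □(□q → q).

shift-reflexivity: ∀x ∀y (Rxy → Ryy)

Suppose □(□q→q) is valid. Take Rxy and set V(q)={w : Ryw}. Then at y, □q holds; since □(□q→q) at x, □q→q at y, so q at y, i.e. Ryy.
Conversely, any frame satisfying ∀x ∀y (Rxy → Ryy) validates the schema.
So the correspondent is shift-reflexivity.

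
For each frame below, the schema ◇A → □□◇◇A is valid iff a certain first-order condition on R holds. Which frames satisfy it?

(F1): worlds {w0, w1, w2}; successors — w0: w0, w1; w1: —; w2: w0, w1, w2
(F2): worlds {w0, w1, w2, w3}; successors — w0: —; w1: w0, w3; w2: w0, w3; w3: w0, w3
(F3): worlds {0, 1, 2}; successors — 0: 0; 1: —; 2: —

(F3)

Frame correspondent (Sahlqvist): ∀x ∀y ∀z ((xRy ∧ xR²z) → ∃w (y = w ∧ zR²w)) — i.e. a generalized confluence (Geach) condition.
(F1): fails — w0Rw0, w0R²w1 but no w with w0=w and w1R²w.
(F2): fails — w1Rw0, w1R²w0 but no w with w0=w and w0R²w.
(F3): holds.
Valid on: (F3).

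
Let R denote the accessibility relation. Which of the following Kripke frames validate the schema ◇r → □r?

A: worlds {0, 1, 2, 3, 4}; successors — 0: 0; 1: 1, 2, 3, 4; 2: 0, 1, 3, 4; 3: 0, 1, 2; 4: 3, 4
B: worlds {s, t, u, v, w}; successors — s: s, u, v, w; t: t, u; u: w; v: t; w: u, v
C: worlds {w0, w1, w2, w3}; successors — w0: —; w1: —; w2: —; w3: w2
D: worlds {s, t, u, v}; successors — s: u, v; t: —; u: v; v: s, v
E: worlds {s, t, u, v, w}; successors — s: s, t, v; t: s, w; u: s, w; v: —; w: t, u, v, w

The schema corresponds to partial functionality: ∀x ∀y ∀z (Rxy ∧ Rxz → y = z).
A: fails — 1 sees both 1 and 2.
B: fails — s sees both s and u.
C: ✓.
D: fails — s sees both u and v.
E: fails — s sees both s and t.
Valid on: C.

C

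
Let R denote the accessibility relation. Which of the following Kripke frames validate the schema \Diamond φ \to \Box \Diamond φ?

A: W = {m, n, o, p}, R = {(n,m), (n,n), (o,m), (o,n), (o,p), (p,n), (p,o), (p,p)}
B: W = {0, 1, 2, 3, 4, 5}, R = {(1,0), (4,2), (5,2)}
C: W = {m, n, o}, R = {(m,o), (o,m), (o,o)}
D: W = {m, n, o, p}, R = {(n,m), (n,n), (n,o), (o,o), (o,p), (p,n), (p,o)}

The schema corresponds to the Euclidean property: \forall x \forall y \forall z (Rxy \wedge Rxz \to Ryz).
A: fails — Rnm and Rnn but not Rmn.
B: fails — R10 and R10 but not R00.
C: fails — Rom and Rom but not Rmm.
D: fails — Rno and Rnn but not Ron.

none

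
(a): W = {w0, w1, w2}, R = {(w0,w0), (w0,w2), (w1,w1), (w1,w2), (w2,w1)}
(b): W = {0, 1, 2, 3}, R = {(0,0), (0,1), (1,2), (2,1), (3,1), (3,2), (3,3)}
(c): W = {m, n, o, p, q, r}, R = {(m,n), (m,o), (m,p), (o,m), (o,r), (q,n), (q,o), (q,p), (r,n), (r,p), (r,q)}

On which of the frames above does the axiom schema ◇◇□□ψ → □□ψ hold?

none

This is the axiom for a generalized confluence (Geach) condition; its first-order frame correspondent is ∀x ∀y ∀z ((xR²y ∧ xR²z) → ∃w (yR²w ∧ z = w)).
(a): fails — w0R²w1, w0R²w0 but no w with w1R²w and w0=w.
(b): fails — 0R²1, 0R²0 but no w with 1R²w and 0=w.
(c): fails — mR²r, mR²m but no w with rR²w and m=w.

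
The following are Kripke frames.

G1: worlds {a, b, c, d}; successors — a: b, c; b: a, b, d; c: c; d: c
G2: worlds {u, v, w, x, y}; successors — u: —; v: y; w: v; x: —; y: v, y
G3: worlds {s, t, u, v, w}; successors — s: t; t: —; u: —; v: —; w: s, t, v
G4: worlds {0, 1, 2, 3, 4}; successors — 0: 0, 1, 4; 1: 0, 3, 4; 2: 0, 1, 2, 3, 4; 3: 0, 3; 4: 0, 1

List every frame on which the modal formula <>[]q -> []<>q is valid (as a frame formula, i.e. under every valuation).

The schema corresponds to convergence: forall x forall y forall z (Rxy & Rxz -> exists w (Ryw & Rzw)).
G1: fails — Rab and Rac but b and c have no common successor.
G2: holds.
G3: fails — Rst and Rst but t and t have no common successor.
G4: holds.

G2, G4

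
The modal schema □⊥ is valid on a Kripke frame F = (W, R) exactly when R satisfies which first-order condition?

□⊥ is valid iff no world has any successor (otherwise □⊥ fails at any world with one).

emptiness of R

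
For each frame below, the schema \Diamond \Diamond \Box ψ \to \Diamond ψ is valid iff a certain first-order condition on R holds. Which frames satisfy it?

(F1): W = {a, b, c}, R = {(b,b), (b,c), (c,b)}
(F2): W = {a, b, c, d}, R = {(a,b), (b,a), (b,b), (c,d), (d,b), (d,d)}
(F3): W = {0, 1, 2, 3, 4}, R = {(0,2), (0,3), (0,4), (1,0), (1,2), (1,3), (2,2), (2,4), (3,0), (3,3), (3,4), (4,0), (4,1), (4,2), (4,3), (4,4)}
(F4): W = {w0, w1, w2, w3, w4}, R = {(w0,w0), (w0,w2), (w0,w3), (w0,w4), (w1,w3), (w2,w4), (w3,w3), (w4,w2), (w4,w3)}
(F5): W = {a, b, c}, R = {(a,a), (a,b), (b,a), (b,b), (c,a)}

(F1), (F3), (F5)

Frame correspondent (Sahlqvist): \forall x \forall y (x R^2 y \to \exists w (yRw \wedge xRw)) — i.e. a generalized confluence (Geach) condition.
(F1): ✓.
(F2): fails — cR²b but no w with bRw and cRw.
(F3): ✓.
(F4): fails — w2R²w3 but no w with w3Rw and w2Rw.
(F5): ✓.
Valid on: (F1), (F3), (F5).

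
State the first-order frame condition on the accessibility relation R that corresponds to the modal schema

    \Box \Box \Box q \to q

This is a Sahlqvist (Geach-type) schema ◇^0□^3q → □^0◇^0q.
First-order correspondent: \forall x \exists w (x R^3 w \wedge x = w).

\forall x \exists w (x R^3 w \wedge x = w)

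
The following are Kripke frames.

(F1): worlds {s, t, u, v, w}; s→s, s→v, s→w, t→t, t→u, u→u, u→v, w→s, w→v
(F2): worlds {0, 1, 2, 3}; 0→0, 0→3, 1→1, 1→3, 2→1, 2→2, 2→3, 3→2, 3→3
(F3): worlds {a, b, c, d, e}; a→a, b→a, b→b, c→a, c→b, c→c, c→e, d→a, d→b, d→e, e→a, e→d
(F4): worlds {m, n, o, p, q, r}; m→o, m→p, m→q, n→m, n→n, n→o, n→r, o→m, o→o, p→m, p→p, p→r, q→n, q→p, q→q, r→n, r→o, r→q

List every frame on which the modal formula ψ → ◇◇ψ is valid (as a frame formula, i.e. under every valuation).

(F2), (F3), (F4)

The schema corresponds to a generalized confluence (Geach) condition: ∀x ∃w (x = w ∧ xR²w).
(F1): fails — at v but no w* with v=w* and vR²w*.
(F2): satisfies the condition.
(F3): satisfies the condition.
(F4): satisfies the condition.
Valid on: (F2), (F3), (F4).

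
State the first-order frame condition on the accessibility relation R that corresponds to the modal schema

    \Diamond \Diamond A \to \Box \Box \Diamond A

\forall x \forall y \forall z ((x R^2 y \wedge x R^2 z) \to \exists w (y = w \wedge zRw))

This is a Sahlqvist (Geach-type) schema ◇^2□^0A → □^2◇^1A.
Minimal-valuation argument: fix x; take any y with xR^2y and any z with xR^2z. Set V(A) to the set of worlds R-reachable from y in exactly 0 steps. Then □^0A holds at y, so the antecedent holds at x; validity forces ◇^1A at z, giving a w with zR^1w and yR^0w.
First-order correspondent: \forall x \forall y \forall z ((x R^2 y \wedge x R^2 z) \to \exists w (y = w \wedge zRw)).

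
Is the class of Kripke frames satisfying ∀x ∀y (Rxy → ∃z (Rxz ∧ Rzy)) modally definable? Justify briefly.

This is a Sahlqvist condition; the C4 axiom □□r → □r defines it.

Definable; □□r → □r defines it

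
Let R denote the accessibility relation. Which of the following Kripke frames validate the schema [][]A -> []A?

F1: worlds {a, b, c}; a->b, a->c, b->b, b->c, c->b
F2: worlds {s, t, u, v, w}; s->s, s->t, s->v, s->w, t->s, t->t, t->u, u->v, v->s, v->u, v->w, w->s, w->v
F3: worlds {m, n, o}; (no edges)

This is the axiom for density; its first-order frame correspondent is forall x forall y (Rxy -> exists z (Rxz & Rzy)).
F1: satisfies the condition.
F2: fails — Ruv but no z with Ruz and Rzv.
F3: satisfies the condition.
Valid on: F1, F3.

F1, F3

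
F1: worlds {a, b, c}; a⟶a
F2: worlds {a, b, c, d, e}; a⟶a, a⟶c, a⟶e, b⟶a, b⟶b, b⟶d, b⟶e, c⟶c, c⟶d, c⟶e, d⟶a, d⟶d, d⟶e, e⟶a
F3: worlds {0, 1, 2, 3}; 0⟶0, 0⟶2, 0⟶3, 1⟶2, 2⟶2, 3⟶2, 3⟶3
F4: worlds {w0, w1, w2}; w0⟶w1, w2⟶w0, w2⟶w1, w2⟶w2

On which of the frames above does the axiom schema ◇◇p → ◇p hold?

F1, F3, F4

This is the axiom for transitivity; its first-order frame correspondent is ∀x ∀y ∀z (Rxy ∧ Ryz → Rxz).
F1: holds.
F2: fails — Rcd and Rda but not Rca.
F3: holds.
F4: holds.
Valid on: F1, F3, F4.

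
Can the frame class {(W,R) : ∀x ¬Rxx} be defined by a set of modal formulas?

If a class were modally definable it would be closed under surjective bounded morphisms (Goldblatt–Thomason).
The 4-cycle (worlds w0,w1,w2,w3 with w0→w1→w2→w3→w0) is irreflexive, and the map sending every world to a single reflexive point • is a surjective bounded morphism (forth: every edge maps to (•,•); back: every world has a successor). So any modal formula valid on the 4-cycle is also valid on the reflexive point, which is not irreflexive.
So no modal formula (or set of formulas) defines exactly the irreflexive frames.

No — not modally definable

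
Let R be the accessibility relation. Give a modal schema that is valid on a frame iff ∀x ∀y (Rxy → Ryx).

s → □◇s

The condition is symmetry. The B schema s → □◇s defines it.
Suppose s→□◇s is valid. Take Rxy and set V(s)={x}. Then s at x, so □◇s at x, so ◇s at y, so some z with Ryz has s; z=x, i.e. Ryx.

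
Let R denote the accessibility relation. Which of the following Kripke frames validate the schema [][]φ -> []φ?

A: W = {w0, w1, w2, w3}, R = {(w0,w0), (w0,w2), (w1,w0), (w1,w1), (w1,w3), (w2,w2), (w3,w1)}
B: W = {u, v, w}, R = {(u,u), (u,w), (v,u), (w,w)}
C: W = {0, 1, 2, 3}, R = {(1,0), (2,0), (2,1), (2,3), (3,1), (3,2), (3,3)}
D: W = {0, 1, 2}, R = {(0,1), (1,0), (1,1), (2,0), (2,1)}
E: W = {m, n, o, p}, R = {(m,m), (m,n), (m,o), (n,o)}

Frame correspondent (Sahlqvist): forall x forall y (Rxy -> exists z (Rxz & Rzy)) — i.e. density.
A: condition met.
B: condition met.
C: fails — R10 but no z with R1z and Rz0.
D: condition met.
E: fails — Rno but no z with Rnz and Rzo.
Valid on: A, B, D.

A, B, D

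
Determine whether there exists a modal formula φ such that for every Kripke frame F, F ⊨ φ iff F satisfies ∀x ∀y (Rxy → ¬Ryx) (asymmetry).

No — not modally definable

If a class were modally definable it would be closed under surjective bounded morphisms (Goldblatt–Thomason).
The 3-cycle (worlds w0,w1,w2 with w0→w1→w2→w0) is asymmetric. Mapping every world to a single reflexive point • is a surjective bounded morphism, and the reflexive point is not asymmetric (R•• but asymmetry requires ¬R••).
So no modal formula (or set of formulas) defines exactly the asymmetric frames.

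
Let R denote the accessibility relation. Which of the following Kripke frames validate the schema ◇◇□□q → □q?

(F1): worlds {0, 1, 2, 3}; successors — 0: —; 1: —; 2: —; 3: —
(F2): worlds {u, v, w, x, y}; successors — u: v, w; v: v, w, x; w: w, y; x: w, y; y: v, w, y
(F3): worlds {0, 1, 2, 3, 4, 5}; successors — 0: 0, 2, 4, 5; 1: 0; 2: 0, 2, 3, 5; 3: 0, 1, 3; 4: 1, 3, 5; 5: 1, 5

(F1)

The schema corresponds to a generalized confluence (Geach) condition: ∀x ∀y ∀z ((xR²y ∧ xRz) → ∃w (yR²w ∧ z = w)).
(F1): satisfies the condition.
(F2): fails — vR²w, vRx but no t with wR²t and x=t.
(F3): fails — 0R²4, 0R2 but no w with 4R²w and 2=w.
Valid on: (F1).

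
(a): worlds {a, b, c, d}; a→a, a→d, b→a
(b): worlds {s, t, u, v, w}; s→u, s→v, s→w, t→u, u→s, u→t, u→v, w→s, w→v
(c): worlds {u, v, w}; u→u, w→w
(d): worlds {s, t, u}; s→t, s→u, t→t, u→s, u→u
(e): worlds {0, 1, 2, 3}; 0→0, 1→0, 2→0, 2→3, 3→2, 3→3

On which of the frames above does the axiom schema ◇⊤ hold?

(d), (e)

Frame correspondent (Sahlqvist): ∀x ∃y Rxy — i.e. seriality.
(a): fails — world c has no successor.
(b): fails — world v has no successor.
(c): fails — world v has no successor.
(d): holds.
(e): holds.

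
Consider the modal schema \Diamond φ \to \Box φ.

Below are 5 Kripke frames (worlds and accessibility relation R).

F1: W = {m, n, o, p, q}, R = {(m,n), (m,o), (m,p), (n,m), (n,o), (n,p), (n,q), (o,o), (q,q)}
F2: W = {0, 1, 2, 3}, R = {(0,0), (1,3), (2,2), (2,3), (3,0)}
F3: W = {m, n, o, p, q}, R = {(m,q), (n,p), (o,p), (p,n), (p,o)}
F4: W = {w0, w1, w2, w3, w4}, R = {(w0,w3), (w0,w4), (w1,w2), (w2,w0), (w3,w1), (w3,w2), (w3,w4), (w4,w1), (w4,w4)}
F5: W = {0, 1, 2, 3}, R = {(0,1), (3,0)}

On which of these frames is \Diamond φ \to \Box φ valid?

F5

Frame correspondent (Sahlqvist): \forall x \forall y \forall z (Rxy \wedge Rxz \to y = z) — i.e. partial functionality.
F1: fails — m sees both n and o.
F2: fails — 2 sees both 2 and 3.
F3: fails — p sees both n and o.
F4: fails — w0 sees both w3 and w4.
F5: ✓.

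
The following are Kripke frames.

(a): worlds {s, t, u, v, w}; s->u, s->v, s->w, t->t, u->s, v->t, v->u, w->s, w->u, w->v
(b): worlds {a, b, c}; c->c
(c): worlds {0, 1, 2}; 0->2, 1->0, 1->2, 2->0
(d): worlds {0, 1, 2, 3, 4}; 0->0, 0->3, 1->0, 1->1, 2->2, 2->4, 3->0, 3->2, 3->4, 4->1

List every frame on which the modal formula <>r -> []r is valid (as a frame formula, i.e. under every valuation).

This is the axiom for partial functionality; its first-order frame correspondent is forall x forall y forall z (Rxy & Rxz -> y = z).
(a): fails — s sees both u and v.
(b): holds.
(c): fails — 1 sees both 0 and 2.
(d): fails — 0 sees both 0 and 3.
Valid on: (b).

(b)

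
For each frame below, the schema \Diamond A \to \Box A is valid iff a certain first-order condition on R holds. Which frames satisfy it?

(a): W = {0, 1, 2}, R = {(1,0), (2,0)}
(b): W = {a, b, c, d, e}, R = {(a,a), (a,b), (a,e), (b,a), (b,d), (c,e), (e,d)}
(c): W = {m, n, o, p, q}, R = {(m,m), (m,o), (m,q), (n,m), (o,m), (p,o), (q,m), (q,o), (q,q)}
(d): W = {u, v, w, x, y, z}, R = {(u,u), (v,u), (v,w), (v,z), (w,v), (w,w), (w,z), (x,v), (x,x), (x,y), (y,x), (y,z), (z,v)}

Frame correspondent (Sahlqvist): \forall x \forall y \forall z (Rxy \wedge Rxz \to y = z) — i.e. partial functionality.
(a): satisfies the condition.
(b): fails — a sees both a and b.
(c): fails — m sees both m and o.
(d): fails — v sees both u and w.

(a)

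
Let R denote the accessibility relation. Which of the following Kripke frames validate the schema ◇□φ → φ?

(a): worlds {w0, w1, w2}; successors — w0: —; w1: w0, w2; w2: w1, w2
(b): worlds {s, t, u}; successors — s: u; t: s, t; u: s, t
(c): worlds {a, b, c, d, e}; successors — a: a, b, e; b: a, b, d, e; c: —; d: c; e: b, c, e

The schema corresponds to symmetry: ∀x ∀y (Rxy → Ryx).
(a): fails — Rw1w0 but not Rw0w1.
(b): fails — Rut but not Rtu.
(c): fails — Rdc but not Rcd.

none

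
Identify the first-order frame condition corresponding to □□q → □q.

Suppose □□q→□q is valid. Take Rxy and set V(q)={w : xR²w}. Then □□q at x, so □q at x, so q at y, i.e. ∃z(Rxz∧Rzy).

Density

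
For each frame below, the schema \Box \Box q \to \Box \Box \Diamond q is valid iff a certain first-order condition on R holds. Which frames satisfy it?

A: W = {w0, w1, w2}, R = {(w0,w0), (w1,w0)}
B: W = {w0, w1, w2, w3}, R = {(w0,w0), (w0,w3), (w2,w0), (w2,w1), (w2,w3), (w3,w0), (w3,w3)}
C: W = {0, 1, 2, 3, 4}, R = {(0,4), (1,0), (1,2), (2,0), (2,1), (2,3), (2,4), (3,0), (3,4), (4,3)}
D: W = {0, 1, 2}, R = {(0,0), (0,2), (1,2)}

This is the axiom for a generalized confluence (Geach) condition; its first-order frame correspondent is \forall x \forall z (x R^2 z \to \exists w (x R^2 w \wedge zRw)).
A: satisfies the condition.
B: satisfies the condition.
C: fails — 0R²3 but no w with 0R²w and 3Rw.
D: fails — 0R²2 but no w with 0R²w and 2Rw.

A, B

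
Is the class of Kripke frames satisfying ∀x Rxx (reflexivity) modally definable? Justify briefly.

Yes: it is reflexivity, defined by the T schema □q → q.
Suppose □q→q is valid. At any x set V(q)={w : Rxw}. Then □q holds at x, so q holds at x, i.e. Rxx.

Yes, by □q → q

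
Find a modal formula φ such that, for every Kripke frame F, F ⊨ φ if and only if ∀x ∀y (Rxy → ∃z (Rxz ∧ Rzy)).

□□r → □r

This is density; the standard corresponding axiom is C4: □□r → □r.
Suppose □□r→□r is valid. Take Rxy and set V(r)={w : xR²w}. Then □□r at x, so □r at x, so r at y, i.e. ∃z(Rxz∧Rzy).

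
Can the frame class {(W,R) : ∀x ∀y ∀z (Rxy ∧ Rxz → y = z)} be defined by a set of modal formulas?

Definable; ◇p → □p defines it

Yes: it is partial functionality, defined by the CD schema ◇p → □p.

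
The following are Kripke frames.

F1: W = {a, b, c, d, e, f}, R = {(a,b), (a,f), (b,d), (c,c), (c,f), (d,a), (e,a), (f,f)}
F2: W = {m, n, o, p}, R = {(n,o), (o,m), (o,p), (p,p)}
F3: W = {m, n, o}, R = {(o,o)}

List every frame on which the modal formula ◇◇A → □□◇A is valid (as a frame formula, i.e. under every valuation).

F3

Frame correspondent (Sahlqvist): ∀x ∀y ∀z ((xR²y ∧ xR²z) → ∃w (y = w ∧ zRw)) — i.e. a generalized confluence (Geach) condition.
F1: fails — aR²d, aR²d but no w with d=w and dRw.
F2: fails — nR²m, nR²m but no w with m=w and mRw.
F3: ✓.
Valid on: F3.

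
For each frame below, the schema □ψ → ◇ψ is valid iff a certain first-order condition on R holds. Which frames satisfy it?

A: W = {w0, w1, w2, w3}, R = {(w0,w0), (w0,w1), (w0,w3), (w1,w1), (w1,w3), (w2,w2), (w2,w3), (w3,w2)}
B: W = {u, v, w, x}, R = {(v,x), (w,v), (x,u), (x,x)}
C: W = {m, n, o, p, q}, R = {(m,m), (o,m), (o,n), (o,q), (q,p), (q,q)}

This is the axiom for seriality; its first-order frame correspondent is ∀x ∃y Rxy.
A: satisfies the condition.
B: fails — world u has no successor.
C: fails — world n has no successor.
Valid on: A.

A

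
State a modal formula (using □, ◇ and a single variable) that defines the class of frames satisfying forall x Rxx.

□ψ → ψ

This is reflexivity; the standard corresponding axiom is T: □ψ → ψ.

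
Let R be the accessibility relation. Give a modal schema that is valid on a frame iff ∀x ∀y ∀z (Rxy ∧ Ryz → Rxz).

□q → □□q

The condition is transitivity. The 4 schema □q → □□q defines it.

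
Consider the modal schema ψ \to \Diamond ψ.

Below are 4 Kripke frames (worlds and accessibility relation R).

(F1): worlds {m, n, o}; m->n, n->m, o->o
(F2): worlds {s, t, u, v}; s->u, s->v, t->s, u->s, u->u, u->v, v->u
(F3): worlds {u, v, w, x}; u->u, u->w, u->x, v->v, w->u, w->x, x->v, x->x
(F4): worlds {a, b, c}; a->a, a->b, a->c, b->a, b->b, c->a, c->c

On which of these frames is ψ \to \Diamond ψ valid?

(F4)

Frame correspondent (Sahlqvist): \forall x Rxx — i.e. reflexivity.
(F1): fails — world m does not see itself.
(F2): fails — world s does not see itself.
(F3): fails — world w does not see itself.
(F4): holds.
Valid on: (F4).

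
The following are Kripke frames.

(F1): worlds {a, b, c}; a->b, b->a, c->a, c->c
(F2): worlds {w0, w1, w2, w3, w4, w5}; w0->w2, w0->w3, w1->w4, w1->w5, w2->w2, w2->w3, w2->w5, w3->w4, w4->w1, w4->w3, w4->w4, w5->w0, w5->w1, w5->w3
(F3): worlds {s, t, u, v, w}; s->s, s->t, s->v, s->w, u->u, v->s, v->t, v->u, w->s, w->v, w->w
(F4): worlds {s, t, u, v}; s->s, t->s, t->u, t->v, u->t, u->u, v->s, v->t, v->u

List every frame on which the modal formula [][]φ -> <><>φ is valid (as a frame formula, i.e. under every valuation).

Frame correspondent (Sahlqvist): forall x exists w (x R^2 w & x R^2 w) — i.e. a generalized confluence (Geach) condition.
(F1): holds.
(F2): holds.
(F3): fails — at t but no w* with tR²w* and tR²w*.
(F4): holds.
Valid on: (F1), (F2), (F4).

(F1), (F2), (F4)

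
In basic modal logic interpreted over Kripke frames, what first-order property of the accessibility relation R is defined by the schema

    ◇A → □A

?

This is the CD axiom.
It corresponds to partial functionality: ∀x ∀y ∀z (Rxy ∧ Rxz → y = z).

partial functionality: ∀x ∀y ∀z (Rxy ∧ Rxz → y = z)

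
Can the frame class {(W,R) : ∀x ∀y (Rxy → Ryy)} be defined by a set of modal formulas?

This is a Sahlqvist condition; the T□ axiom □(□p → p) defines it.

Yes, by □(□p → p)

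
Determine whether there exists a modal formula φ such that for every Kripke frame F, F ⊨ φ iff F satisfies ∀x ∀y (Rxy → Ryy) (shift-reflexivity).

The condition is shift-reflexivity. A defining modal formula is □(□q → q).
Suppose □(□q→q) is valid. Take Rxy and set V(q)={w : Ryw}. Then at y, □q holds; since □(□q→q) at x, □q→q at y, so q at y, i.e. Ryy.

Definable; □(□q → q) defines it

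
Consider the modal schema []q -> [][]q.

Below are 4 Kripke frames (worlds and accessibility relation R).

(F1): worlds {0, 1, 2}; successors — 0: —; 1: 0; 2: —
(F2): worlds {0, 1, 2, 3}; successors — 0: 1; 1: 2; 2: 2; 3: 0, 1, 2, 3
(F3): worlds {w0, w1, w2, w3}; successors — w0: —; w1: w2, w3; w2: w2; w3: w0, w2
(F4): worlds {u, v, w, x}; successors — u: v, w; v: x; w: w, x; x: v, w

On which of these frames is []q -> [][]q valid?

(F1)

This is the axiom for transitivity; its first-order frame correspondent is forall x forall y forall z (Rxy & Ryz -> Rxz).
(F1): satisfies the condition.
(F2): fails — R01 and R12 but not R02.
(F3): fails — Rw1w3 and Rw3w0 but not Rw1w0.
(F4): fails — Ruv and Rvx but not Rux.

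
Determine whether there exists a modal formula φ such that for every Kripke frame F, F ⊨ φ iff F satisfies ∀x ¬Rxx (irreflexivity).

Not definable by any modal formula

If a class were modally definable it would be closed under surjective bounded morphisms (Goldblatt–Thomason).
The 3-cycle (worlds a,b,c with a→b→c→a) is irreflexive, and the map sending every world to a single reflexive point • is a surjective bounded morphism (forth: every edge maps to (•,•); back: every world has a successor). So any modal formula valid on the 3-cycle is also valid on the reflexive point, which is not irreflexive.
So the class is not modally definable.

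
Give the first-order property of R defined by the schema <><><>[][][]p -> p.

This is a Sahlqvist (Geach-type) schema ◇^3□^3p → □^0◇^0p.
Minimal-valuation argument: fix x; take any y with xR^3y and any z with xR^0z. Set V(p) to the set of worlds R-reachable from y in exactly 3 steps. Then □^3p holds at y, so the antecedent holds at x; validity forces ◇^0p at z, giving a w with zR^0w and yR^3w.
First-order correspondent: forall x forall y (x R^3 y -> exists w (y R^3 w & x = w)).

forall x forall y (x R^3 y -> exists w (y R^3 w & x = w))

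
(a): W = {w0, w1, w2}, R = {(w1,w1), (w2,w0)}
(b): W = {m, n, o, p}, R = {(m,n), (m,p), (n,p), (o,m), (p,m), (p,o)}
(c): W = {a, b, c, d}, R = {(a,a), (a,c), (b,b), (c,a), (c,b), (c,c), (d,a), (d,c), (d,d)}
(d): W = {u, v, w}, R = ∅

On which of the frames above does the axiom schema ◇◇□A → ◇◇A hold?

(a), (c), (d)

The schema corresponds to a generalized confluence (Geach) condition: ∀x ∀y (xR²y → ∃w (yRw ∧ xR²w)).
(a): condition met.
(b): fails — nR²m but no w with mRw and nR²w.
(c): condition met.
(d): condition met.
Valid on: (a), (c), (d).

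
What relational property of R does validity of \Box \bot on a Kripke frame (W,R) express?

□⊥ is valid iff no world has any successor (otherwise □⊥ fails at any world with one).

emptiness of R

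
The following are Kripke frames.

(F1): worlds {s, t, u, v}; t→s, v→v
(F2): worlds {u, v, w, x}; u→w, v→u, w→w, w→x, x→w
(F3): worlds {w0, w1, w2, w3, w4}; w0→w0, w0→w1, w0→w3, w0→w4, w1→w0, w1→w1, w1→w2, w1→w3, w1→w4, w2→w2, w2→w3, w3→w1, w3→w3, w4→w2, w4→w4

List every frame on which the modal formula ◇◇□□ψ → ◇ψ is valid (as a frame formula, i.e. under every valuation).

(F1), (F3)

The schema corresponds to a generalized confluence (Geach) condition: ∀x ∀y (xR²y → ∃w (yR²w ∧ xRw)).
(F1): condition met.
(F2): fails — vR²w but no t with wR²t and vRt.
(F3): condition met.
Valid on: (F1), (F3).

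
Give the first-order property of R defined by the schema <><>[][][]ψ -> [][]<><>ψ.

This is a Sahlqvist (Geach-type) schema ◇^2□^3ψ → □^2◇^2ψ.
First-order correspondent: forall x forall y forall z ((x R^2 y & x R^2 z) -> exists w (y R^3 w & z R^2 w)).

forall x forall y forall z ((x R^2 y & x R^2 z) -> exists w (y R^3 w & z R^2 w))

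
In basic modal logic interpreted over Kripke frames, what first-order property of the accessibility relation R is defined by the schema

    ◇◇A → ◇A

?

This is frame-equivalent to □A → □□A (substitute ¬A for A and contrapose).
Suppose □A→□□A is valid. Take Rxy, Ryz and set V(A)={w : Rxw}. Then □A at x, so □□A at x, so □A at y, so A at z, i.e. Rxz.

Transitivity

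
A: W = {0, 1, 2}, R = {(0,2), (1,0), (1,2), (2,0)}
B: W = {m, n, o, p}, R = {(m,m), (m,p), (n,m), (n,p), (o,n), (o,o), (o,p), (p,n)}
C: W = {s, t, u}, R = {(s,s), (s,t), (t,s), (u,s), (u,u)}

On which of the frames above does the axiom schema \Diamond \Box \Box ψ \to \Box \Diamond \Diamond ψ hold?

Frame correspondent (Sahlqvist): \forall x \forall y \forall z ((xRy \wedge xRz) \to \exists w (y R^2 w \wedge z R^2 w)) — i.e. a generalized confluence (Geach) condition.
A: fails — 1R0, 1R2 but no w with 0R²w and 2R²w.
B: satisfies the condition.
C: satisfies the condition.

B, C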